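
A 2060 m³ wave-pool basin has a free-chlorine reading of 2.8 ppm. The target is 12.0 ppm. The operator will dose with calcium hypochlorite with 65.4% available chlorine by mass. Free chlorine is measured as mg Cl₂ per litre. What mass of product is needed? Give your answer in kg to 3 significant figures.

Volume: 2060 m³ = 2,060,000 L.
Chlorine deficit: 12.0 − 2.8 = 9.2 ppm = 9.2 mg/L as Cl₂.
Cl₂ equivalent needed: 9.2 mg/L × 2,060,000 L = 18,950,000 mg = 18,950 g.
Product at 65.4% available chlorine: 18,950 / 0.654 = 28,980 g.

29.0 kg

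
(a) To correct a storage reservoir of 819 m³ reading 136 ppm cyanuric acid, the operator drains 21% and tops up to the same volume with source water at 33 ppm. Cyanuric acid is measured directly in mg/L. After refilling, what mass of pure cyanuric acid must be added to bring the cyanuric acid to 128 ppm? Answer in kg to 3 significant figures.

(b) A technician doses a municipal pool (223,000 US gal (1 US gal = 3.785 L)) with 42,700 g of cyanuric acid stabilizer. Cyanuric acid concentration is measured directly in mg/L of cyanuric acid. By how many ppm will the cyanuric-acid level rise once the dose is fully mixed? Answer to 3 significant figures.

(a) 11.2 kg; (b) 50.6 ppm

(a) Volume: 819 m³ = 819,000 L.
(a) After draining 21% and refilling: 136 × 0.79 + 33 × 0.21 = 114.37 ppm.
(a) Deficit to target: 128 − 114.37 = 13.63 mg/L.
(a) Mass: 13.63 mg/L × 819,000 L = 11,160 g cyanuric acid.

(b) Volume: 223,000 US gal × 3.785 L/gal = 844,055 L.
(b) Rise: 42,700 g / 844,055 L × 1000 = 50.59 mg/L.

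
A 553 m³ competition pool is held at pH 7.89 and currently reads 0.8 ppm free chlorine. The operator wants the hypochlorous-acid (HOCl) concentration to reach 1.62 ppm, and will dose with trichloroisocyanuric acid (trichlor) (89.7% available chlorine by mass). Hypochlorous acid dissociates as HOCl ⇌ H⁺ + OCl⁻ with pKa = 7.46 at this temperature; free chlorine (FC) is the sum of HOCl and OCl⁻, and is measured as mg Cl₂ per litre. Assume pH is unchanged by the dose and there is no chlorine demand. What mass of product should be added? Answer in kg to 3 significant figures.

Volume: 553 m³ = 553,000 L.
[OCl⁻]/[HOCl] = 10^(pH − pKa) = 10^(7.89 − 7.46) = 2.692; fraction as HOCl = 1/(1 + 2.692) = 0.2709.
Free chlorine required for 1.62 ppm HOCl: 1.62 / 0.2709 = 5.98 ppm.
FC to add: 5.98 − 0.8 = 5.18 mg/L as Cl₂.
Cl₂ equivalent: 5.18 mg/L × 553,000 L = 2865 g.
Product at 89.7% available Cl: 2865 / 0.897 = 3194 g.

3.19 kg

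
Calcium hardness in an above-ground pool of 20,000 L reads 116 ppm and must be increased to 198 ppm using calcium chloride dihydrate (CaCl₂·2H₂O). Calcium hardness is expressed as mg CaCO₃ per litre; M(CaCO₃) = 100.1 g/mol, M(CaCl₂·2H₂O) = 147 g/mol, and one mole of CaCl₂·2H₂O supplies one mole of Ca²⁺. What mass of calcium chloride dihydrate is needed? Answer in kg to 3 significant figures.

Hardness to add: (198 − 116) = 82 mg/L as CaCO₃ × 20,000 L = 1640 g as CaCO₃.
Moles of Ca²⁺ (1 mol Ca²⁺ ≡ 1 mol CaCO₃): 1640 / 100.1 g/mol = 16.38 mol.
Mass of CaCl₂·2H₂O: 16.38 × 147 = 2408 g.

2.41 kg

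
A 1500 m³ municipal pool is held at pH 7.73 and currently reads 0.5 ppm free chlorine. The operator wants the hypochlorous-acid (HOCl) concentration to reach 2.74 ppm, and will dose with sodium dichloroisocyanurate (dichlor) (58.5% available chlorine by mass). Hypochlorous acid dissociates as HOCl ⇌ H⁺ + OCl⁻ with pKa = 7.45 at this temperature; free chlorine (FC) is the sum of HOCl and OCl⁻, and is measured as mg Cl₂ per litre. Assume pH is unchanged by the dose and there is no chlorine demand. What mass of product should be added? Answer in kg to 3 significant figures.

19.1 kg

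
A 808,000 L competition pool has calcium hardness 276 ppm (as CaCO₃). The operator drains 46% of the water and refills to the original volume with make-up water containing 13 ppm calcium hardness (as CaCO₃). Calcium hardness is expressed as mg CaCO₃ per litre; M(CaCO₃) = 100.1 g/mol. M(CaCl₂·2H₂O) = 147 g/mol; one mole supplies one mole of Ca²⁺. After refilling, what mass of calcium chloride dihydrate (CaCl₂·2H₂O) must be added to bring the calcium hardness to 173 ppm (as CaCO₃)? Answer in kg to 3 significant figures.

21.3 kg

After draining 46% and refilling: 276 × 0.54 + 13 × 0.46 = 155.02 ppm.
Deficit to target: 173 − 155.02 = 17.98 mg/L.
As CaCO₃: 17.98 mg/L × 808,000 L = 14,530 g; ÷ 100.1 = 145.1 mol Ca²⁺.
Mass: 145.1 × 147 = 21,330 g.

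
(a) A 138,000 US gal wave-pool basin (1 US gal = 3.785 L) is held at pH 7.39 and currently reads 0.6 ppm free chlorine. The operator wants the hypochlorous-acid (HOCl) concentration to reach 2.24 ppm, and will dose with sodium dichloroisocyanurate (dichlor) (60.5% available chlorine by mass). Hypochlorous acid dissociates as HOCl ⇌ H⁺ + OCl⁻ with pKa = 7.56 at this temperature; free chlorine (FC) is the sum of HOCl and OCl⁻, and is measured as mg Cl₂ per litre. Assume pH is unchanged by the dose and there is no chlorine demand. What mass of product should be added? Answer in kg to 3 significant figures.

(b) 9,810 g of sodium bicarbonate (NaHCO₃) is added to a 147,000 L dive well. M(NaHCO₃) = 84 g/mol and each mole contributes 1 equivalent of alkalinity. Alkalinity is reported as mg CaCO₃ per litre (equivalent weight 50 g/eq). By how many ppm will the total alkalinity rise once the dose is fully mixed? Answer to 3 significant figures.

(a) Volume: 138,000 US gal × 3.785 L/gal = 522,330 L.
(a) [OCl⁻]/[HOCl] = 10^(pH − pKa) = 10^(7.39 − 7.56) = 0.6761; fraction as HOCl = 1/(1 + 0.6761) = 0.5966.
(a) Free chlorine required for 2.24 ppm HOCl: 2.24 / 0.5966 = 3.754 ppm.
(a) FC to add: 3.754 − 0.6 = 3.154 mg/L as Cl₂.
(a) Cl₂ equivalent: 3.154 mg/L × 522,330 L = 1648 g.
(a) Product at 60.5% available Cl: 1648 / 0.605 = 2723 g.

(b) Moles of NaHCO₃: 9,810 g ÷ 84 g/mol = 116.8 mol → 116.8 eq of alkalinity.
(b) As CaCO₃: 116.8 eq × 50 g/eq = 5839 g.
(b) Rise: 5839 g / 147,000 L × 1000 = 39.72 mg/L.

(a) 2.72 kg; (b) 39.7 ppm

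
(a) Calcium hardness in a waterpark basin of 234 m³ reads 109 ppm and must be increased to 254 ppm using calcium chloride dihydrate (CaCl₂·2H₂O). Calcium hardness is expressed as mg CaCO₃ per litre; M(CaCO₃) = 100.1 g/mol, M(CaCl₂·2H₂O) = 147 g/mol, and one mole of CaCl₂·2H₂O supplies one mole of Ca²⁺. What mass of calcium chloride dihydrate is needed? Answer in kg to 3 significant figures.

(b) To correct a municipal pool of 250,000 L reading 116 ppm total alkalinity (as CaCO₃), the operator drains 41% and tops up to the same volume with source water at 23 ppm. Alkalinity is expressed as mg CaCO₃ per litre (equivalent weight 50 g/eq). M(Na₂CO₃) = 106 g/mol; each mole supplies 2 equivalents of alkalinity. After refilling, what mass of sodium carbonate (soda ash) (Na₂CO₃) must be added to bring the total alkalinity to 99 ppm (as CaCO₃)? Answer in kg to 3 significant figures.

(a) Volume: 234 m³ = 234,000 L.
(a) Hardness to add: (254 − 109) = 145 mg/L as CaCO₃ × 234,000 L = 33,930 g as CaCO₃.
(a) Moles of Ca²⁺ (1 mol Ca²⁺ ≡ 1 mol CaCO₃): 33,930 / 100.1 g/mol = 339 mol.
(a) Mass of CaCl₂·2H₂O: 339 × 147 = 49,830 g.

(b) After draining 41% and refilling: 116 × 0.59 + 23 × 0.41 = 77.87 ppm.
(b) Deficit to target: 99 − 77.87 = 21.13 mg/L.
(b) As CaCO₃: 21.13 mg/L × 250,000 L = 5282 g; ÷ 50 g/eq ÷ 2 = 52.82 mol Na₂CO₃.
(b) Mass: 52.82 × 106 = 5599 g.

(a) 49.8 kg; (b) 5.60 kg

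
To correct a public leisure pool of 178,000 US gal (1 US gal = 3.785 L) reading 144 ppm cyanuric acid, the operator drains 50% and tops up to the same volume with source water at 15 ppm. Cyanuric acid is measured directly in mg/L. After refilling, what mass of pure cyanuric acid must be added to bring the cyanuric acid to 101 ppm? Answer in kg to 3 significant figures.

14.5 kg

Volume: 178,000 US gal × 3.785 L/gal = 673,730 L.
After draining 50% and refilling: 144 × 0.50 + 15 × 0.50 = 79.5 ppm.
Deficit to target: 101 − 79.5 = 21.5 mg/L.
Mass: 21.5 mg/L × 673,730 L = 14,490 g cyanuric acid.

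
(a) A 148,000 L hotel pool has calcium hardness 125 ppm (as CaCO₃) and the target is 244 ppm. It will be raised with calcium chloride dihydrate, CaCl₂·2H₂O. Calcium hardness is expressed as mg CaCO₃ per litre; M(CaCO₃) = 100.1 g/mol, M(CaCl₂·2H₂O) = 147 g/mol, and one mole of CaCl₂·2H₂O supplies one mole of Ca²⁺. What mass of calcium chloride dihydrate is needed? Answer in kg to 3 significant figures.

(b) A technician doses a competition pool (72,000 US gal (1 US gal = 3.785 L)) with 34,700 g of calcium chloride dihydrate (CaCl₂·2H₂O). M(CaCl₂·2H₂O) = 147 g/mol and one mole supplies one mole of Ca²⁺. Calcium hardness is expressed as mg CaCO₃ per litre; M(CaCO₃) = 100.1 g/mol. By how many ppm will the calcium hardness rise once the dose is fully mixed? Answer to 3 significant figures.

(a) 25.9 kg; (b) 86.7 ppm

(a) Hardness to add: (244 − 125) = 119 mg/L as CaCO₃ × 148,000 L = 17,610 g as CaCO₃.
(a) Moles of Ca²⁺ (1 mol Ca²⁺ ≡ 1 mol CaCO₃): 17,610 / 100.1 g/mol = 175.9 mol.
(a) Mass of CaCl₂·2H₂O: 175.9 × 147 = 25,860 g.

(b) Volume: 72,000 US gal × 3.785 L/gal = 272,520 L.
(b) Moles of Ca²⁺: 34,700 g ÷ 147 g/mol = 236.1 mol.
(b) As CaCO₃: 236.1 mol × 100.1 g/mol = 23,630 g.
(b) Rise: 23,630 g / 272,520 L × 1000 = 86.71 mg/L.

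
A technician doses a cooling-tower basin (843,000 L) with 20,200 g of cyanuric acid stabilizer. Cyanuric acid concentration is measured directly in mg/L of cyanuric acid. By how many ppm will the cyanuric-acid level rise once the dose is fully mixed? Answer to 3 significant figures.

24.0 ppm

Rise: 20,200 g / 843,000 L × 1000 = 23.96 mg/L.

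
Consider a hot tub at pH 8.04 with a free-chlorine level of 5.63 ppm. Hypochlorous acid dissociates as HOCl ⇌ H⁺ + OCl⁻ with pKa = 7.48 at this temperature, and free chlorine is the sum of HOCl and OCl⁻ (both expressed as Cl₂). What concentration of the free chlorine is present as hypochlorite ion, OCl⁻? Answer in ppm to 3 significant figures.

[OCl⁻]/[HOCl] = 10^(pH − pKa) = 10^(8.04 − 7.48) = 10^0.56 = 3.631.
Fraction as HOCl = 1 / (1 + 3.631) = 0.2159.
OCl⁻ = (1 − 0.2159) × 5.63 ppm = 4.414 ppm.

4.41 ppm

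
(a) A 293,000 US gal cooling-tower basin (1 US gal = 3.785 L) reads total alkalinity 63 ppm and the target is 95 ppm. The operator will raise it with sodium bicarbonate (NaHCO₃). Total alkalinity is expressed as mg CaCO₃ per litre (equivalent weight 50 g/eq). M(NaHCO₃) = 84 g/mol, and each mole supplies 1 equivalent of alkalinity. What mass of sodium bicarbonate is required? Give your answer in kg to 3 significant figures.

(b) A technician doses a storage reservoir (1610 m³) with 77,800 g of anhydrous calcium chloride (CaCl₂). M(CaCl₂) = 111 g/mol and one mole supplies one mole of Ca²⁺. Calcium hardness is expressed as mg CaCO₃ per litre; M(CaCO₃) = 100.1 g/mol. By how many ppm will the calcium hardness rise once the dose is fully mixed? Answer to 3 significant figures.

(a) Volume: 293,000 US gal × 3.785 L/gal = 1,109,005 L.
(a) Alkalinity to add: (95 − 63) = 32 mg/L as CaCO₃ × 1,109,005 L = 35,490 g as CaCO₃.
(a) Equivalents: 35,490 g ÷ 50 g/eq = 709.8 eq.
(a) NaHCO₃ supplies 1 eq per mole → 709.8 mol.
(a) Mass: 709.8 mol × 84 g/mol = 59,620 g.

(b) Volume: 1610 m³ = 1,610,000 L.
(b) Moles of Ca²⁺: 77,800 g ÷ 111 g/mol = 700.9 mol.
(b) As CaCO₃: 700.9 mol × 100.1 g/mol = 70,160 g.
(b) Rise: 70,160 g / 1,610,000 L × 1000 = 43.58 mg/L.

(a) 59.6 kg; (b) 43.6 ppm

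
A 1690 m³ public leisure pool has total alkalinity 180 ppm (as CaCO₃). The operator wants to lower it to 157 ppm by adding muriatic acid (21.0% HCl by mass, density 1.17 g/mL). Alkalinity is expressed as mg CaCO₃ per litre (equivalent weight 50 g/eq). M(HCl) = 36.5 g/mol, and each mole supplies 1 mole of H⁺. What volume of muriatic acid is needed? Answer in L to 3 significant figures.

115 L

Volume: 1690 m³ = 1,690,000 L.
Alkalinity to neutralize: (180 − 157) = 23 mg/L as CaCO₃ × 1,690,000 L = 38,870 g as CaCO₃.
Equivalents of H⁺ required: 38,870 ÷ 50 g/eq = 777.4 eq = 777.4 mol HCl.
Mass of HCl: 777.4 × 36.5 = 28,380 g.
Mass of 21.0% solution: 28,380 / 0.21 = 135,100 g.
Volume: 135,100 g ÷ 1.17 g/mL = 115,500 mL.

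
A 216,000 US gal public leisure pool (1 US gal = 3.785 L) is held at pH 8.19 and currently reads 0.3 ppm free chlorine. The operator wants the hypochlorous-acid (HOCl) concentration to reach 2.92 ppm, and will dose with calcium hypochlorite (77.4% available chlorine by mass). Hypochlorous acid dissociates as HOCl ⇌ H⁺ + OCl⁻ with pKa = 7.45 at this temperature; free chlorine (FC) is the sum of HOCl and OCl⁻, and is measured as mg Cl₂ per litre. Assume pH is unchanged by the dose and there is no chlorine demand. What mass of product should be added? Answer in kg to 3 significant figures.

19.7 kg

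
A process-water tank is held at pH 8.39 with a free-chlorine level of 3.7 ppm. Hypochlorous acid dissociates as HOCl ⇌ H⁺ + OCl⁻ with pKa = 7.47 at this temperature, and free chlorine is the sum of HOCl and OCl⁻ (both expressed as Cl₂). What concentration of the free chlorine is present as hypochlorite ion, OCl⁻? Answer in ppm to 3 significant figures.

[OCl⁻]/[HOCl] = 10^(pH − pKa) = 10^(8.39 − 7.47) = 10^0.92 = 8.318.
Fraction as HOCl = 1 / (1 + 8.318) = 0.1073.
OCl⁻ = (1 − 0.1073) × 3.7 ppm = 3.303 ppm.

3.30 ppm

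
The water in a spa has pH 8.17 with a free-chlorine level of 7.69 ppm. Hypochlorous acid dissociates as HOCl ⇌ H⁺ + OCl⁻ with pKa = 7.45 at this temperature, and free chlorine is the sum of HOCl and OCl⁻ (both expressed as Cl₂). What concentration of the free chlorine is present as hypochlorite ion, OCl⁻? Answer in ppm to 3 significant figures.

[OCl⁻]/[HOCl] = 10^(pH − pKa) = 10^(8.17 − 7.45) = 10^0.72 = 5.248.
Fraction as HOCl = 1 / (1 + 5.248) = 0.16.
OCl⁻ = (1 − 0.16) × 7.69 ppm = 6.459 ppm.

6.46 ppm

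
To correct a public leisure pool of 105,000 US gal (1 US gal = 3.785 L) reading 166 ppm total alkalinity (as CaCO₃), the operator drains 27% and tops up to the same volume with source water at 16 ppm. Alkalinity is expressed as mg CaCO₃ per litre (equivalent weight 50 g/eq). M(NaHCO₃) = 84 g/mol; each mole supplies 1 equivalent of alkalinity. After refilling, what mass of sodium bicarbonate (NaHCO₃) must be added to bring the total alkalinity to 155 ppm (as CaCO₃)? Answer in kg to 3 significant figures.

19.7 kg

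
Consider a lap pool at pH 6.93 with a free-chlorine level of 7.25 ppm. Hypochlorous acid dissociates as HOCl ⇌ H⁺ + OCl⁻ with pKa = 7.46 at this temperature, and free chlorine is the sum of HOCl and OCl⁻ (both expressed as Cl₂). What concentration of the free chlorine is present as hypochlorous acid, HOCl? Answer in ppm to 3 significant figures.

[OCl⁻]/[HOCl] = 10^(pH − pKa) = 10^(6.93 − 7.46) = 10^-0.53 = 0.2951.
Fraction as HOCl = 1 / (1 + 0.2951) = 0.7721.
HOCl = 0.7721 × 7.25 ppm = 5.598 ppm.

5.60 ppm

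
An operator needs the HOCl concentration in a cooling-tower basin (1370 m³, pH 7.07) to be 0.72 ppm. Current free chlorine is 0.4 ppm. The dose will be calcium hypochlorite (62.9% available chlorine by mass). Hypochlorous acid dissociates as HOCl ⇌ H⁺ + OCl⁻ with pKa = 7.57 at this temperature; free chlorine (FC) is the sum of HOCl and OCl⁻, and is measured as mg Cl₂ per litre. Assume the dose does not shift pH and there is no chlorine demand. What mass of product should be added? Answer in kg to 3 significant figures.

1.19 kg

Volume: 1370 m³ = 1,370,000 L.
[OCl⁻]/[HOCl] = 10^(pH − pKa) = 10^(7.07 − 7.57) = 0.3162; fraction as HOCl = 1/(1 + 0.3162) = 0.7597.
Free chlorine required for 0.72 ppm HOCl: 0.72 / 0.7597 = 0.9477 ppm.
FC to add: 0.9477 − 0.4 = 0.5477 mg/L as Cl₂.
Cl₂ equivalent: 0.5477 mg/L × 1,370,000 L = 750.3 g.
Product at 62.9% available Cl: 750.3 / 0.629 = 1193 g.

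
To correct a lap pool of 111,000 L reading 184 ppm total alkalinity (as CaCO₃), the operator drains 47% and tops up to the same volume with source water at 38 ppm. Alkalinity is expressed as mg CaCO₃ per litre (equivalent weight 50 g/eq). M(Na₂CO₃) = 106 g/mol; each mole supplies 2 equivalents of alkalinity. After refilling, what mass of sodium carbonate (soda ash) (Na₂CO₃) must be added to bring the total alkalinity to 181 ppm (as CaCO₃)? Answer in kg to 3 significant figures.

7.72 kg

After draining 47% and refilling: 184 × 0.53 + 38 × 0.47 = 115.38 ppm.
Deficit to target: 181 − 115.38 = 65.62 mg/L.
As CaCO₃: 65.62 mg/L × 111,000 L = 7284 g; ÷ 50 g/eq ÷ 2 = 72.84 mol Na₂CO₃.
Mass: 72.84 × 106 = 7721 g.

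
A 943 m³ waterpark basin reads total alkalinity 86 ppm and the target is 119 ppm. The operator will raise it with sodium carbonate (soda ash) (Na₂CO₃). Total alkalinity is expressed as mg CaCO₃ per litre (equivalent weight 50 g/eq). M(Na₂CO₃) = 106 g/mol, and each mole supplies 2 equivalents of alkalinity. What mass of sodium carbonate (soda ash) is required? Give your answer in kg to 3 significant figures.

Volume: 943 m³ = 943,000 L.
Alkalinity to add: (119 − 86) = 33 mg/L as CaCO₃ × 943,000 L = 31,120 g as CaCO₃.
Equivalents: 31,120 g ÷ 50 g/eq = 622.4 eq.
Each mole of Na₂CO₃ supplies 2 eq, so 622.4 / 2 = 311.2 mol.
Mass: 311.2 mol × 106 g/mol = 32,990 g.

33.0 kg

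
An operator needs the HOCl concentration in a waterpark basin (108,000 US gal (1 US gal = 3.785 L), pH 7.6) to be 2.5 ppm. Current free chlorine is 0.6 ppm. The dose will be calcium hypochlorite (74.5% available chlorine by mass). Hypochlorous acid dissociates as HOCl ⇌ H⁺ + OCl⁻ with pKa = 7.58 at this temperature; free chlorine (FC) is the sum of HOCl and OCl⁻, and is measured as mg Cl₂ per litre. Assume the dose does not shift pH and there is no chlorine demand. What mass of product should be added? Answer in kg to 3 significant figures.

Volume: 108,000 US gal × 3.785 L/gal = 408,780 L.
[OCl⁻]/[HOCl] = 10^(pH − pKa) = 10^(7.6 − 7.58) = 1.047; fraction as HOCl = 1/(1 + 1.047) = 0.4885.
Free chlorine required for 2.5 ppm HOCl: 2.5 / 0.4885 = 5.118 ppm.
FC to add: 5.118 − 0.6 = 4.518 mg/L as Cl₂.
Cl₂ equivalent: 4.518 mg/L × 408,780 L = 1847 g.
Product at 74.5% available Cl: 1847 / 0.745 = 2479 g.

2.48 kg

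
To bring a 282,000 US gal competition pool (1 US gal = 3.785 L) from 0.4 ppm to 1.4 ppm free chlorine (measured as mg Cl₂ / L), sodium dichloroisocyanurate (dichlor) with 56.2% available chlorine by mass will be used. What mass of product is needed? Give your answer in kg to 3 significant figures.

Volume: 282,000 US gal × 3.785 L/gal = 1,067,370 L.
Chlorine deficit: 1.4 − 0.4 = 1 ppm = 1 mg/L as Cl₂.
Cl₂ equivalent needed: 1 mg/L × 1,067,370 L = 1,067,000 mg = 1067 g.
Product at 56.2% available chlorine: 1067 / 0.562 = 1899 g.

1.90 kg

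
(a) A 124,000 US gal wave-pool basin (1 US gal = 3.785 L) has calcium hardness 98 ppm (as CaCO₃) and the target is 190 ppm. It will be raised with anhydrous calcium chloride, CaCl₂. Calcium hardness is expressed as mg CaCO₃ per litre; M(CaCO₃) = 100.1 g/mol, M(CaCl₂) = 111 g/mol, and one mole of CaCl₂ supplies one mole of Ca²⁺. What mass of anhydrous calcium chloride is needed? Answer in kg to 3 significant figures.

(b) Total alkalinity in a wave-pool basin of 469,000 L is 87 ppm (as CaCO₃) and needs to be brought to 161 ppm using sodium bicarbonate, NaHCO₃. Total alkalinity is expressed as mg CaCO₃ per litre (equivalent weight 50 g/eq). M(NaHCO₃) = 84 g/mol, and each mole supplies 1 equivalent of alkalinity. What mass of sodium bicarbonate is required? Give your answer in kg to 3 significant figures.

(a) Volume: 124,000 US gal × 3.785 L/gal = 469,340 L.
(a) Hardness to add: (190 − 98) = 92 mg/L as CaCO₃ × 469,340 L = 43,180 g as CaCO₃.
(a) Moles of Ca²⁺ (1 mol Ca²⁺ ≡ 1 mol CaCO₃): 43,180 / 100.1 g/mol = 431.4 mol.
(a) Mass of CaCl₂: 431.4 × 111 = 47,880 g.

(b) Alkalinity to add: (161 − 87) = 74 mg/L as CaCO₃ × 469,000 L = 34,710 g as CaCO₃.
(b) Equivalents: 34,710 g ÷ 50 g/eq = 694.1 eq.
(b) NaHCO₃ supplies 1 eq per mole → 694.1 mol.
(b) Mass: 694.1 mol × 84 g/mol = 58,310 g.

(a) 47.9 kg; (b) 58.3 kg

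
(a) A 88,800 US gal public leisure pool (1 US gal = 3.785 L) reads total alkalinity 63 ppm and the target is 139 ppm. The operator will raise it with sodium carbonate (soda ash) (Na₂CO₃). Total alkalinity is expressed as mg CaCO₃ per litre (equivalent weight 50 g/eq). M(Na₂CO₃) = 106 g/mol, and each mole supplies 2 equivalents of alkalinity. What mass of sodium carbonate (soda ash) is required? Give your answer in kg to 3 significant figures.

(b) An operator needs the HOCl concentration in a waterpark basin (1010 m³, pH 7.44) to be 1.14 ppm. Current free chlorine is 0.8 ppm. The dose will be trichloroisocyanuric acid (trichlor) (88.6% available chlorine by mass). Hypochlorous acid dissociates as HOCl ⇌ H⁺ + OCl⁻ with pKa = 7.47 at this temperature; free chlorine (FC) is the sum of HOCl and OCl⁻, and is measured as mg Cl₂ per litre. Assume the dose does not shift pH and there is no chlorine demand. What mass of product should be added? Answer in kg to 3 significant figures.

(a) 27.1 kg; (b) 1.60 kg

(a) Volume: 88,800 US gal × 3.785 L/gal = 336,108 L.
(a) Alkalinity to add: (139 − 63) = 76 mg/L as CaCO₃ × 336,108 L = 25,540 g as CaCO₃.
(a) Equivalents: 25,540 g ÷ 50 g/eq = 510.9 eq.
(a) Each mole of Na₂CO₃ supplies 2 eq, so 510.9 / 2 = 255.4 mol.
(a) Mass: 255.4 mol × 106 g/mol = 27,080 g.

(b) Volume: 1010 m³ = 1,010,000 L.
(b) [OCl⁻]/[HOCl] = 10^(pH − pKa) = 10^(7.44 − 7.47) = 0.9333; fraction as HOCl = 1/(1 + 0.9333) = 0.5173.
(b) Free chlorine required for 1.14 ppm HOCl: 1.14 / 0.5173 = 2.204 ppm.
(b) FC to add: 2.204 − 0.8 = 1.404 mg/L as Cl₂.
(b) Cl₂ equivalent: 1.404 mg/L × 1,010,000 L = 1418 g.
(b) Product at 88.6% available Cl: 1418 / 0.886 = 1600 g.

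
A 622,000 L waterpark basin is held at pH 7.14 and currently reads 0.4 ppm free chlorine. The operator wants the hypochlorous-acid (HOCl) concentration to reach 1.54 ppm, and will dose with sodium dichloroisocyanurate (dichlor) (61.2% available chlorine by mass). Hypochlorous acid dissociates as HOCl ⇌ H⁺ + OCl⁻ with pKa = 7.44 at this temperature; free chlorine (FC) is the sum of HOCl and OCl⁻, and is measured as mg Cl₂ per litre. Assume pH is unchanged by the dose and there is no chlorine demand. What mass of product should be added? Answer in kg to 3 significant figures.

1.94 kg

[OCl⁻]/[HOCl] = 10^(pH − pKa) = 10^(7.14 − 7.44) = 0.5012; fraction as HOCl = 1/(1 + 0.5012) = 0.6661.
Free chlorine required for 1.54 ppm HOCl: 1.54 / 0.6661 = 2.312 ppm.
FC to add: 2.312 − 0.4 = 1.912 mg/L as Cl₂.
Cl₂ equivalent: 1.912 mg/L × 622,000 L = 1189 g.
Product at 61.2% available Cl: 1189 / 0.612 = 1943 g.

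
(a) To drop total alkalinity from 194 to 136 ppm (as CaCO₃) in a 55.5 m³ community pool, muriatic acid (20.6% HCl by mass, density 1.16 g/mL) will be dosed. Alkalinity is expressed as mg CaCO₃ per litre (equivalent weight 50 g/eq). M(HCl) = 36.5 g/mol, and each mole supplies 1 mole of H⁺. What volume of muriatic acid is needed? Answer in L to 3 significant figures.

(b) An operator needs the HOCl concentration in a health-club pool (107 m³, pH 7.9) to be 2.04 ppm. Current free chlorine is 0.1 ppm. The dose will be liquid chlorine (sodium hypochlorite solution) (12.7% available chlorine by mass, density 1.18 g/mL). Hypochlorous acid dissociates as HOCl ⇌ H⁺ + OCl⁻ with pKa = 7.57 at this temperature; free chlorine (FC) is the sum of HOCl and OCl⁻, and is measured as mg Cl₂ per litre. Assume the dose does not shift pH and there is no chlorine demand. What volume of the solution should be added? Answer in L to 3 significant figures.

(a) 9.83 L; (b) 4.50 L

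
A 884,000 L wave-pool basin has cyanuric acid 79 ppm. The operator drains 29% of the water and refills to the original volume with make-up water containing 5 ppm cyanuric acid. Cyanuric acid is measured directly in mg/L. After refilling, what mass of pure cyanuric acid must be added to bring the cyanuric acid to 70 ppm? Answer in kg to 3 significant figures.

11.0 kg

After draining 29% and refilling: 79 × 0.71 + 5 × 0.29 = 57.54 ppm.
Deficit to target: 70 − 57.54 = 12.46 mg/L.
Mass: 12.46 mg/L × 884,000 L = 11,010 g cyanuric acid.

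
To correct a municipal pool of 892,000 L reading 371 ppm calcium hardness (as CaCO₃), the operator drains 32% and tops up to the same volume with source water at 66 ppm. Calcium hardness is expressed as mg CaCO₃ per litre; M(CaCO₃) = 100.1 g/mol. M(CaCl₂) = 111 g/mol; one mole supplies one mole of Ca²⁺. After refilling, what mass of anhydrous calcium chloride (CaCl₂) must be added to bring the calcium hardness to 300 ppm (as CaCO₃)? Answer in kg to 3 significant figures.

After draining 32% and refilling: 371 × 0.68 + 66 × 0.32 = 273.4 ppm.
Deficit to target: 300 − 273.4 = 26.6 mg/L.
As CaCO₃: 26.6 mg/L × 892,000 L = 23,730 g; ÷ 100.1 = 237 mol Ca²⁺.
Mass: 237 × 111 = 26,310 g.

26.3 kg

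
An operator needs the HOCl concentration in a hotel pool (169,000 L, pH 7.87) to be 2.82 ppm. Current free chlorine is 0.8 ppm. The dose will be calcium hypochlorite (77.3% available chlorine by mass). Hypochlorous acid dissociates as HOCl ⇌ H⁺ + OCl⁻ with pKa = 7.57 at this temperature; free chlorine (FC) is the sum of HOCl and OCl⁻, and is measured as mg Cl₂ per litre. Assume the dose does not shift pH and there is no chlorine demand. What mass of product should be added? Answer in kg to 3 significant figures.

1.67 kg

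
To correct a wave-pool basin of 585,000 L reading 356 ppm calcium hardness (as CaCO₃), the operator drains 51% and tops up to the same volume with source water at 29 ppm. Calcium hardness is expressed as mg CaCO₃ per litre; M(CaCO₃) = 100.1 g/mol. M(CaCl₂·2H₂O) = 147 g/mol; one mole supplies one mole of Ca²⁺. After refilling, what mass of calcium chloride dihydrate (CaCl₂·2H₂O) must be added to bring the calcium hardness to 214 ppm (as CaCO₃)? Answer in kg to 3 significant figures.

After draining 51% and refilling: 356 × 0.49 + 29 × 0.51 = 189.23 ppm.
Deficit to target: 214 − 189.23 = 24.77 mg/L.
As CaCO₃: 24.77 mg/L × 585,000 L = 14,490 g; ÷ 100.1 = 144.8 mol Ca²⁺.
Mass: 144.8 × 147 = 21,280 g.

21.3 kg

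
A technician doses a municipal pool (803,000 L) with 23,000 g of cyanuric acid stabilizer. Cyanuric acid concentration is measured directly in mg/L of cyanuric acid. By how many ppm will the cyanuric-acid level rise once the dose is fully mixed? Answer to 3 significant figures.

28.6 ppm

Rise: 23,000 g / 803,000 L × 1000 = 28.64 mg/L.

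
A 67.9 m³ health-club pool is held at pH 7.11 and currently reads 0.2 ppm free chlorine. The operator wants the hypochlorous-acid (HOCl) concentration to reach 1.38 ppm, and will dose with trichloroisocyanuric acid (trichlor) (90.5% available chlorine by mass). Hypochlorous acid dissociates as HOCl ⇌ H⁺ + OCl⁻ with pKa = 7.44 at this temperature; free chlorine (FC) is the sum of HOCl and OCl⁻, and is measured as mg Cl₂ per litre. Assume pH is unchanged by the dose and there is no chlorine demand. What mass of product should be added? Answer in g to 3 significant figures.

137 g

Volume: 67.9 m³ = 67,900 L.
[OCl⁻]/[HOCl] = 10^(pH − pKa) = 10^(7.11 − 7.44) = 0.4677; fraction as HOCl = 1/(1 + 0.4677) = 0.6813.
Free chlorine required for 1.38 ppm HOCl: 1.38 / 0.6813 = 2.025 ppm.
FC to add: 2.025 − 0.2 = 1.825 mg/L as Cl₂.
Cl₂ equivalent: 1.825 mg/L × 67,900 L = 123.9 g.
Product at 90.5% available Cl: 123.9 / 0.905 = 137 g.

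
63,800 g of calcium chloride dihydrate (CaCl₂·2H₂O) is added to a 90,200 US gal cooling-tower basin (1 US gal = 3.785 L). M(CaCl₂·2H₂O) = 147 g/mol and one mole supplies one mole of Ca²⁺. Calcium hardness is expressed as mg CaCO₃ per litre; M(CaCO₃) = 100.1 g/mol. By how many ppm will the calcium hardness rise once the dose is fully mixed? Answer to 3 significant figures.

127 ppm

Volume: 90,200 US gal × 3.785 L/gal = 341,407 L.
Moles of Ca²⁺: 63,800 g ÷ 147 g/mol = 434 mol.
As CaCO₃: 434 mol × 100.1 g/mol = 43,440 g.
Rise: 43,440 g / 341,407 L × 1000 = 127.3 mg/L.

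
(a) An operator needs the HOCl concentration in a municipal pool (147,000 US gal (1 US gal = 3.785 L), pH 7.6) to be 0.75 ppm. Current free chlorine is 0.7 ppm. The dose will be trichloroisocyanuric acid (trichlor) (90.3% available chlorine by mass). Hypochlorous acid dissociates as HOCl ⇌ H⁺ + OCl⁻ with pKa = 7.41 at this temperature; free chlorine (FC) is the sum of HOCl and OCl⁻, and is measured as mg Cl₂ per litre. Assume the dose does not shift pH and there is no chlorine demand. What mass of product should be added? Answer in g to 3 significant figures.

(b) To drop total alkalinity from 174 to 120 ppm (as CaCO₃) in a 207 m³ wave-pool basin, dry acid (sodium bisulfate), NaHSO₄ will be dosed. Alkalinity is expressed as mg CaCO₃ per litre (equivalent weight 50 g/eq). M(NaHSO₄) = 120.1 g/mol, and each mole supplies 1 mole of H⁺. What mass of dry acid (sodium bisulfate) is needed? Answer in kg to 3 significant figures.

(a) 747 g; (b) 26.8 kg

(a) Volume: 147,000 US gal × 3.785 L/gal = 556,395 L.
(a) [OCl⁻]/[HOCl] = 10^(pH − pKa) = 10^(7.6 − 7.41) = 1.549; fraction as HOCl = 1/(1 + 1.549) = 0.3923.
(a) Free chlorine required for 0.75 ppm HOCl: 0.75 / 0.3923 = 1.912 ppm.
(a) FC to add: 1.912 − 0.7 = 1.212 mg/L as Cl₂.
(a) Cl₂ equivalent: 1.212 mg/L × 556,395 L = 674.1 g.
(a) Product at 90.3% available Cl: 674.1 / 0.903 = 746.6 g.

(b) Volume: 207 m³ = 207,000 L.
(b) Alkalinity to neutralize: (174 − 120) = 54 mg/L as CaCO₃ × 207,000 L = 11,180 g as CaCO₃.
(b) Equivalents of H⁺ required: 11,180 ÷ 50 g/eq = 223.6 eq = 223.6 mol NaHSO₄.
(b) Mass of NaHSO₄: 223.6 × 120.1 = 26,850 g.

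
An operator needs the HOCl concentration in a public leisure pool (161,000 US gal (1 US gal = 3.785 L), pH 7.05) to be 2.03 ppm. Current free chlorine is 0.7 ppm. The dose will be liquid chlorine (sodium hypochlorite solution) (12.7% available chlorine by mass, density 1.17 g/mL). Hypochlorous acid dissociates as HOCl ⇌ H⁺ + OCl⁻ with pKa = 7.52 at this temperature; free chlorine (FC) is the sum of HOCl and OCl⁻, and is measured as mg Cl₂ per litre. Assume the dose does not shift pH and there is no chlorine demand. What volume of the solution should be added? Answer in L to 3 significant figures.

8.28 L

Volume: 161,000 US gal × 3.785 L/gal = 609,385 L.
[OCl⁻]/[HOCl] = 10^(pH − pKa) = 10^(7.05 − 7.52) = 0.3388; fraction as HOCl = 1/(1 + 0.3388) = 0.7469.
Free chlorine required for 2.03 ppm HOCl: 2.03 / 0.7469 = 2.718 ppm.
FC to add: 2.718 − 0.7 = 2.018 mg/L as Cl₂.
Cl₂ equivalent: 2.018 mg/L × 609,385 L = 1230 g.
Product at 12.7% available Cl: 1230 / 0.127 = 9682 g.
Volume: 9682 g ÷ 1.17 g/mL = 8275 mL.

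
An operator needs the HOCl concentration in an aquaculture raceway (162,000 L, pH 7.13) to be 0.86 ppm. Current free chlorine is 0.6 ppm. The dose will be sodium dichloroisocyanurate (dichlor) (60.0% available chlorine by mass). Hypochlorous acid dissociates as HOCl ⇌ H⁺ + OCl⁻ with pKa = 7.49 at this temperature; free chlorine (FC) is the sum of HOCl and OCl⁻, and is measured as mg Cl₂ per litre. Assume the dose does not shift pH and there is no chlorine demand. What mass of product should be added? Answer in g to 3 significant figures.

172 g

[OCl⁻]/[HOCl] = 10^(pH − pKa) = 10^(7.13 − 7.49) = 0.4365; fraction as HOCl = 1/(1 + 0.4365) = 0.6961.
Free chlorine required for 0.86 ppm HOCl: 0.86 / 0.6961 = 1.235 ppm.
FC to add: 1.235 − 0.6 = 0.6354 mg/L as Cl₂.
Cl₂ equivalent: 0.6354 mg/L × 162,000 L = 102.9 g.
Product at 60.0% available Cl: 102.9 / 0.6 = 171.6 g.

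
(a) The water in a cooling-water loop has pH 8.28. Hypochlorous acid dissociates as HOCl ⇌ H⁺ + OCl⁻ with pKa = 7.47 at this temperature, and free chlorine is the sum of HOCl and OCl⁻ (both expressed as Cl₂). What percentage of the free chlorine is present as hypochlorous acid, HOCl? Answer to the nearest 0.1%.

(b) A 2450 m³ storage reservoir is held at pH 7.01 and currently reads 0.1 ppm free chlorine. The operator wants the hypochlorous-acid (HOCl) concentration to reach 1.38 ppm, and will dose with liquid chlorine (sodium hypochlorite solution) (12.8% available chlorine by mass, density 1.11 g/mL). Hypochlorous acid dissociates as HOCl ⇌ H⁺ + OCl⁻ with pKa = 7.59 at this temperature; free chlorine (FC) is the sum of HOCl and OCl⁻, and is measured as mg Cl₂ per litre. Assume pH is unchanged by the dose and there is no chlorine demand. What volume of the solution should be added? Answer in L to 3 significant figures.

(a) 13.4%; (b) 28.3 L

(a) [OCl⁻]/[HOCl] = 10^(pH − pKa) = 10^(8.28 − 7.47) = 10^0.81 = 6.457.
(a) Fraction as HOCl = 1 / (1 + 6.457) = 0.1341.

(b) Volume: 2450 m³ = 2,450,000 L.
(b) [OCl⁻]/[HOCl] = 10^(pH − pKa) = 10^(7.01 − 7.59) = 0.263; fraction as HOCl = 1/(1 + 0.263) = 0.7917.
(b) Free chlorine required for 1.38 ppm HOCl: 1.38 / 0.7917 = 1.743 ppm.
(b) FC to add: 1.743 − 0.1 = 1.643 mg/L as Cl₂.
(b) Cl₂ equivalent: 1.643 mg/L × 2,450,000 L = 4025 g.
(b) Product at 12.8% available Cl: 4025 / 0.128 = 31,450 g.
(b) Volume: 31,450 g ÷ 1.11 g/mL = 28,330 mL.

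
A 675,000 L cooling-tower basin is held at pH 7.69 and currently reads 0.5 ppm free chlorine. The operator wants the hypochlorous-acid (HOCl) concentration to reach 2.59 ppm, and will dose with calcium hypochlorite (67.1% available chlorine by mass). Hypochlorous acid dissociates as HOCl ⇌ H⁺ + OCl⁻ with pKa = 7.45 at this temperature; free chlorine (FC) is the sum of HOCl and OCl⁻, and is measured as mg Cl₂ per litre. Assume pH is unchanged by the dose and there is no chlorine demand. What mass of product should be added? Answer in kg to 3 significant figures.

[OCl⁻]/[HOCl] = 10^(pH − pKa) = 10^(7.69 − 7.45) = 1.738; fraction as HOCl = 1/(1 + 1.738) = 0.3653.
Free chlorine required for 2.59 ppm HOCl: 2.59 / 0.3653 = 7.091 ppm.
FC to add: 7.091 − 0.5 = 6.591 mg/L as Cl₂.
Cl₂ equivalent: 6.591 mg/L × 675,000 L = 4449 g.
Product at 67.1% available Cl: 4449 / 0.671 = 6630 g.

6.63 kg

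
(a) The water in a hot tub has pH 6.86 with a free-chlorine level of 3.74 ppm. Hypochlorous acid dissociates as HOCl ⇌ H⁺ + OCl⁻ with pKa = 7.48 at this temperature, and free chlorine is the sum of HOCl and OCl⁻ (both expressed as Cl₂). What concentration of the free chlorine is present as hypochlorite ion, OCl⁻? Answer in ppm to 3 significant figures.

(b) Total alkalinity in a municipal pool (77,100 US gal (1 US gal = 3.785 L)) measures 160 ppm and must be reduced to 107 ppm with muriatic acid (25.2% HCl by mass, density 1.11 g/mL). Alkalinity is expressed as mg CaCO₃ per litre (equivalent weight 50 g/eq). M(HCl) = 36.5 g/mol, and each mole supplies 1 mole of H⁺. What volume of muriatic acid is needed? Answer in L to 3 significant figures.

(a) 0.724 ppm; (b) 40.4 L

(a) [OCl⁻]/[HOCl] = 10^(pH − pKa) = 10^(6.86 − 7.48) = 10^-0.62 = 0.2399.
(a) Fraction as HOCl = 1 / (1 + 0.2399) = 0.8065.
(a) OCl⁻ = (1 − 0.8065) × 3.74 ppm = 0.7236 ppm.

(b) Volume: 77,100 US gal × 3.785 L/gal = 291,824 L.
(b) Alkalinity to neutralize: (160 − 107) = 53 mg/L as CaCO₃ × 291,824 L = 15,470 g as CaCO₃.
(b) Equivalents of H⁺ required: 15,470 ÷ 50 g/eq = 309.3 eq = 309.3 mol HCl.
(b) Mass of HCl: 309.3 × 36.5 = 11,290 g.
(b) Mass of 25.2% solution: 11,290 / 0.252 = 44,800 g.
(b) Volume: 44,800 g ÷ 1.11 g/mL = 40,360 mL.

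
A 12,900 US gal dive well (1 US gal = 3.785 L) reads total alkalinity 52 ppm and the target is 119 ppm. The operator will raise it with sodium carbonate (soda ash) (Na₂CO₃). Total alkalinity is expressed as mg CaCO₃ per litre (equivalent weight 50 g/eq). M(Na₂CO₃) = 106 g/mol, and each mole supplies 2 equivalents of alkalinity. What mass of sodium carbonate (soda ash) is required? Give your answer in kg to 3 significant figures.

Volume: 12,900 US gal × 3.785 L/gal = 48,826 L.
Alkalinity to add: (119 − 52) = 67 mg/L as CaCO₃ × 48,826 L = 3271 g as CaCO₃.
Equivalents: 3271 g ÷ 50 g/eq = 65.43 eq.
Each mole of Na₂CO₃ supplies 2 eq, so 65.43 / 2 = 32.71 mol.
Mass: 32.71 mol × 106 g/mol = 3468 g.

3.47 kg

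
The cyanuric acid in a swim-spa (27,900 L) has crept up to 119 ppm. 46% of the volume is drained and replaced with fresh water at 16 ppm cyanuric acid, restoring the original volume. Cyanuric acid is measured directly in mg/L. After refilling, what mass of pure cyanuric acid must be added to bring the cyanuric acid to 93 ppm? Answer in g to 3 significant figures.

597 g

After draining 46% and refilling: 119 × 0.54 + 16 × 0.46 = 71.62 ppm.
Deficit to target: 93 − 71.62 = 21.38 mg/L.
Mass: 21.38 mg/L × 27,900 L = 596.5 g cyanuric acid.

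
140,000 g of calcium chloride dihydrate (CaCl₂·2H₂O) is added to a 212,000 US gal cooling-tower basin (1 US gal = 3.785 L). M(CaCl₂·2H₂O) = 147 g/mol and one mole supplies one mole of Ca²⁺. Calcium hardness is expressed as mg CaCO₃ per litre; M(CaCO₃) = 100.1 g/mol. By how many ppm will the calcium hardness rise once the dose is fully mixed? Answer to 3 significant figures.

Volume: 212,000 US gal × 3.785 L/gal = 802,420 L.
Moles of Ca²⁺: 140,000 g ÷ 147 g/mol = 952.4 mol.
As CaCO₃: 952.4 mol × 100.1 g/mol = 95,330 g.
Rise: 95,330 g / 802,420 L × 1000 = 118.8 mg/L.

119 ppm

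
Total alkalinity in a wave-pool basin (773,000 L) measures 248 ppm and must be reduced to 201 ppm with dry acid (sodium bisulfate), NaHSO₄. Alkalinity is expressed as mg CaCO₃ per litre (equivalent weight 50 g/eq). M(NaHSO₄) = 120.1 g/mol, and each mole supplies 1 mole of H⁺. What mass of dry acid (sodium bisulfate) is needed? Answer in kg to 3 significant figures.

87.3 kg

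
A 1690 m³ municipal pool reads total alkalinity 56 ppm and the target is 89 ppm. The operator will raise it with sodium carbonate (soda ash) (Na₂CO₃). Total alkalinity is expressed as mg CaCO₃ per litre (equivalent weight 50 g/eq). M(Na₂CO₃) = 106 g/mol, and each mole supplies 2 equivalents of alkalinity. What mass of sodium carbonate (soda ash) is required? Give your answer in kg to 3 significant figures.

59.1 kg

Volume: 1690 m³ = 1,690,000 L.
Alkalinity to add: (89 − 56) = 33 mg/L as CaCO₃ × 1,690,000 L = 55,770 g as CaCO₃.
Equivalents: 55,770 g ÷ 50 g/eq = 1115 eq.
Each mole of Na₂CO₃ supplies 2 eq, so 1115 / 2 = 557.7 mol.
Mass: 557.7 mol × 106 g/mol = 59,120 g.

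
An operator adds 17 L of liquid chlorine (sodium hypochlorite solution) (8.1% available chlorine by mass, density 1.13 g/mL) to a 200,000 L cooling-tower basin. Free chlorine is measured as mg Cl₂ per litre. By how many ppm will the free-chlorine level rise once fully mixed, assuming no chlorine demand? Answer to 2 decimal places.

Mass of solution: 17 L × 1000 mL/L × 1.13 g/mL = 19,210 g.
Available chlorine delivered: 19,210 g × 0.081 = 1556 g as Cl₂.
Concentration rise: 1556 g / 200,000 L = 7.78 mg/L = 7.78 ppm.

7.78 ppm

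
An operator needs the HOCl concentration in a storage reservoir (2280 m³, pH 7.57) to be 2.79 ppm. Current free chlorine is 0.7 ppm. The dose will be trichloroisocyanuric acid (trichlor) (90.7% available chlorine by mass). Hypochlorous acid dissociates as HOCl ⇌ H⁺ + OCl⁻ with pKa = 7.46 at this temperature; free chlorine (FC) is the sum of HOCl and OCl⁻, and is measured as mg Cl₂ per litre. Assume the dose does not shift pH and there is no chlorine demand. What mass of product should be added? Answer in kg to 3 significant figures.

14.3 kg

Volume: 2280 m³ = 2,280,000 L.
[OCl⁻]/[HOCl] = 10^(pH − pKa) = 10^(7.57 − 7.46) = 1.288; fraction as HOCl = 1/(1 + 1.288) = 0.437.
Free chlorine required for 2.79 ppm HOCl: 2.79 / 0.437 = 6.384 ppm.
FC to add: 6.384 − 0.7 = 5.684 mg/L as Cl₂.
Cl₂ equivalent: 5.684 mg/L × 2,280,000 L = 12,960 g.
Product at 90.7% available Cl: 12,960 / 0.907 = 14,290 g.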